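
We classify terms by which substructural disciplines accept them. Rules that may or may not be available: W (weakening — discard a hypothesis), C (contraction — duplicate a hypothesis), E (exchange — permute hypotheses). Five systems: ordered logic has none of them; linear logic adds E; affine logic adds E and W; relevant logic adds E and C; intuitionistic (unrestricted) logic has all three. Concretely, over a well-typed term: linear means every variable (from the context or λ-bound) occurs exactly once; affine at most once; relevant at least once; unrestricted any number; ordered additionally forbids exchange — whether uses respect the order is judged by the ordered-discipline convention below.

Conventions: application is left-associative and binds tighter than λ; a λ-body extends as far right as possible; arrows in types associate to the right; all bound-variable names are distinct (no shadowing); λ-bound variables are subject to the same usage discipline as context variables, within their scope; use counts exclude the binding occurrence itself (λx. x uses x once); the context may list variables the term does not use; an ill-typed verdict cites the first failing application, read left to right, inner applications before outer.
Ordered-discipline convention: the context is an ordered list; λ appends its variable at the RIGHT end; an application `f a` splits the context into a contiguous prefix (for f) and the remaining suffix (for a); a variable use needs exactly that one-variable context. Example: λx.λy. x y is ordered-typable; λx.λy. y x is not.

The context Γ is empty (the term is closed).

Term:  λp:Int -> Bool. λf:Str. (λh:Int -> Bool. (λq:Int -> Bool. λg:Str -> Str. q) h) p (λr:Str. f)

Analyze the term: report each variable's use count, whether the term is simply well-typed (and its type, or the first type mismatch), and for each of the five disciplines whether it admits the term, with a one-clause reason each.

usage: p (λ-bound): 1; f (λ-bound): 1; h (λ-bound): 1; q (λ-bound): 1; g (λ-bound): 0; r (λ-bound): 0
left-to-right use order: q, h, p, f
typing: ✓ — (Int -> Bool) -> Str -> Int -> Bool
ordered: ✗ — g, r left unused
linear: ✗ — g, r left unused
affine: ✓ — none of p, f, h, q, g, r used more than once
relevant: ✗ — g, r left unused
unrestricted: ✓ — type-checks ((Int -> Bool) -> Str -> Int -> Bool) and nothing is barred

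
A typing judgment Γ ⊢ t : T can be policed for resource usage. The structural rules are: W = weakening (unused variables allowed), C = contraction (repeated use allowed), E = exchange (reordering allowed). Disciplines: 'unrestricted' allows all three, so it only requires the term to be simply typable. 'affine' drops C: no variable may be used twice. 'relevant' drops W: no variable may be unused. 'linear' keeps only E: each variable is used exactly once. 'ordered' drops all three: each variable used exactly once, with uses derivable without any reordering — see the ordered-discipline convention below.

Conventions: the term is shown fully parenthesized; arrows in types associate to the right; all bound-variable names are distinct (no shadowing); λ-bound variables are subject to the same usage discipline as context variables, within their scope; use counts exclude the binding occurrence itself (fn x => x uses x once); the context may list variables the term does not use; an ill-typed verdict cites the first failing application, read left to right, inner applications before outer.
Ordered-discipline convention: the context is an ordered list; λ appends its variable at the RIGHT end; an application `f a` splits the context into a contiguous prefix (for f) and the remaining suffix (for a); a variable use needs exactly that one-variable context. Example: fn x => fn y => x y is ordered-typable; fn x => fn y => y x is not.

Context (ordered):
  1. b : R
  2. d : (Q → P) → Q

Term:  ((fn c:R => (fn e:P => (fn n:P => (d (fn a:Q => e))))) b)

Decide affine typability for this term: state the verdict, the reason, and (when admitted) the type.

yes — b, d, c, e, n, a: no repeats, contraction unneeded; term : P → P → Q
use counts: b: 1; d: 1; c [bound]: 0; e [bound]: 1; n [bound]: 0; a [bound]: 0
left-to-right use order: d, e, b
typing: the term checks, with type P → P → Q
per-discipline verdicts: ordered ✗ | linear ✗ | affine ✓ | relevant ✗ | unrestricted ✓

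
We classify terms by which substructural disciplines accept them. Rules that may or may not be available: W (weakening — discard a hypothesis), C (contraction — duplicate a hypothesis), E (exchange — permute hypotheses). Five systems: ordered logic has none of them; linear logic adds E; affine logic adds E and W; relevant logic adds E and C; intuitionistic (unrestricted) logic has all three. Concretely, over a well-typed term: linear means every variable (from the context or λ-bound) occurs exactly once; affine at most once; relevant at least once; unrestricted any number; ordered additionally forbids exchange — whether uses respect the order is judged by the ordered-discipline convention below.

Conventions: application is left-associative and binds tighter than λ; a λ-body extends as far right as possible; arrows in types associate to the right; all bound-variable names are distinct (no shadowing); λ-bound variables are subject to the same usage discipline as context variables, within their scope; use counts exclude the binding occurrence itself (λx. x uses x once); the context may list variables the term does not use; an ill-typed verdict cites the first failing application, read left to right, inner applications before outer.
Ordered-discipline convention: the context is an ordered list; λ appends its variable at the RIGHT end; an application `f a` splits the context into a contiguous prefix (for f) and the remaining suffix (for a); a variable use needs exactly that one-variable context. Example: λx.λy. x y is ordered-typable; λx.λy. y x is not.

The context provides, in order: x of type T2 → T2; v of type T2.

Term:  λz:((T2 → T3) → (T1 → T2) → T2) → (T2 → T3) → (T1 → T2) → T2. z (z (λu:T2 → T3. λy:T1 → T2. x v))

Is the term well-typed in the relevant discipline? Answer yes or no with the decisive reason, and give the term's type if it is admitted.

no — unused: u, y — weakening required
usage: x ×1; v ×1; z (λ-bound) ×2; u (λ-bound) ×0; y (λ-bound) ×0
left-to-right use order: z, z, x, v
typing: the term checks, with type (((T2 → T3) → (T1 → T2) → T2) → (T2 → T3) → (T1 → T2) → T2) → (T2 → T3) → (T1 → T2) → T2
per-discipline verdicts: ordered ✗ · linear ✗ · affine ✗ · relevant ✗ · unrestricted ✓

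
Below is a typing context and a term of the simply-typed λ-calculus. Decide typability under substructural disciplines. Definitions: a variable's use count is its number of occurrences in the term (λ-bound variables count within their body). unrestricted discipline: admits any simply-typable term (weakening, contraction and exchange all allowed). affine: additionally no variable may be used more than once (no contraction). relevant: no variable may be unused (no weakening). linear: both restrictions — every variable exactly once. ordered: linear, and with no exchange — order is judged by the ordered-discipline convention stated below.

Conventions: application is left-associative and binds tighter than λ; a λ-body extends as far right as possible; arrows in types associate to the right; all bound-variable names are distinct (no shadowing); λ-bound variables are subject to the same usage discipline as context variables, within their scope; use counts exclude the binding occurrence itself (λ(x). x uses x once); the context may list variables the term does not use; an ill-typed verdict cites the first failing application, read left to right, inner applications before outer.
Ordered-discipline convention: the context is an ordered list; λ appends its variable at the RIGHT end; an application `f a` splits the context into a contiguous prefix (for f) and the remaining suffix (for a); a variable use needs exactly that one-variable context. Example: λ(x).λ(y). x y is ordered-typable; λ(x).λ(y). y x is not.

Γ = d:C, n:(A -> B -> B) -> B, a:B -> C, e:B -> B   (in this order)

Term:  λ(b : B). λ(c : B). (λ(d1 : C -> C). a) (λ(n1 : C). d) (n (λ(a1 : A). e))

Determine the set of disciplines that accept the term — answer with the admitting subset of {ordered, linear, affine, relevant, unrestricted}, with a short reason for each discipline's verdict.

admitted in: affine, unrestricted
counts: d ×1, n ×1, a ×1, e ×1, b (λ-bound) ×0, c (λ-bound) ×0, d1 (λ-bound) ×0, n1 (λ-bound) ×0, a1 (λ-bound) ×0
uses in reading order: a, d, n, e
typing: ✓ — B -> B -> C
ordered: ✗, b, c, d1, n1, a1 never used (weakening)
linear: ✗, b, c, d1, n1, a1 never used (weakening)
affine: ✓, d, n, a, e, b, c, d1, n1, a1: no repeats, contraction unneeded
relevant: ✗, b, c, d1, n1, a1 never used (weakening)
unrestricted: ✓, simply typable at B -> B -> C; W, C, E all held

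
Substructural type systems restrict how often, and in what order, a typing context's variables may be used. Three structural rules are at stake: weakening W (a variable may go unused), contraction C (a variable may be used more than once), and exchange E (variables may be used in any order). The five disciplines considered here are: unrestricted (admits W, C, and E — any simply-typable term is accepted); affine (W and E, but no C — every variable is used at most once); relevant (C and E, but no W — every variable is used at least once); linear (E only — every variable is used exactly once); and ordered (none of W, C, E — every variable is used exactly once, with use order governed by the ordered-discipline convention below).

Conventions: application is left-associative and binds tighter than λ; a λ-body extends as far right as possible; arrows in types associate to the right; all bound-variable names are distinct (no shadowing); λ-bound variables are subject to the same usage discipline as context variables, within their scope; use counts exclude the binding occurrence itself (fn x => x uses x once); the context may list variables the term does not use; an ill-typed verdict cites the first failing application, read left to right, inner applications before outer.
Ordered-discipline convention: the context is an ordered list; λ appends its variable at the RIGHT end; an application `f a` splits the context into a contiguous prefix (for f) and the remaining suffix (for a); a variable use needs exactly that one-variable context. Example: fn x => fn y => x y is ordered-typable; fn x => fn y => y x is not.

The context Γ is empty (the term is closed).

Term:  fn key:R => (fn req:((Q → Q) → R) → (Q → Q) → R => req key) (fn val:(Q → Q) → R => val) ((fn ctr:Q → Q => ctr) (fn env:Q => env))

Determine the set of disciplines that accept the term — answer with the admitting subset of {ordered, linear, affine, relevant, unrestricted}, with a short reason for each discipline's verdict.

accepted by: none
use counts: key [bound]: 1; req [bound]: 1; val [bound]: 1; ctr [bound]: 1; env [bound]: 1
uses in reading order: req, key, val, ctr, env
typing: ill-typed: a function awaiting (Q → Q) → R gets R
ordered: ✗, not simply typable
linear: ✗, fails simple typing
affine: ✗, a type mismatch blocks all five
relevant: ✗, the type mismatch rejects it
unrestricted: ✗, not simply typable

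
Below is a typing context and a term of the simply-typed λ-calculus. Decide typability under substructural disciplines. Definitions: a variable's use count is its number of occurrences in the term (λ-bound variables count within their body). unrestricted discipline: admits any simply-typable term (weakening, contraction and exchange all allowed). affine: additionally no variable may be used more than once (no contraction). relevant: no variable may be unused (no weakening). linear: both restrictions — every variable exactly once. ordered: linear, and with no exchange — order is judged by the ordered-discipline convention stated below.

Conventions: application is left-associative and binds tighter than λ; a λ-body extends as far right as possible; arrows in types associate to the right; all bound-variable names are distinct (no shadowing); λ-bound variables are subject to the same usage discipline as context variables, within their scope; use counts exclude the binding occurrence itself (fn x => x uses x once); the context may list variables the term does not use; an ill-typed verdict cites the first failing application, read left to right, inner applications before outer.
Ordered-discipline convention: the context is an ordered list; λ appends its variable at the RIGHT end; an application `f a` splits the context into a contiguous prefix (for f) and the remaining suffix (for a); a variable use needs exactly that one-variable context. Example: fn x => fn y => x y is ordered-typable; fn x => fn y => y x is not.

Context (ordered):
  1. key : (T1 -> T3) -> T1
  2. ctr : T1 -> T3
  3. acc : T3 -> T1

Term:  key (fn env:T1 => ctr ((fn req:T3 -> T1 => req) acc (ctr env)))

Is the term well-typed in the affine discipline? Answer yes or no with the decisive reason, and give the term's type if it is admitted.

no — needs contraction — ctr ×2
use counts: key=1; ctr=2; acc=1; env (λ-bound)=1; req (λ-bound)=1
order of uses: key, ctr, req, acc, ctr, env
typing: ✓ — T1
across the five disciplines: ordered ✗, linear ✗, affine ✗, relevant ✓, unrestricted ✓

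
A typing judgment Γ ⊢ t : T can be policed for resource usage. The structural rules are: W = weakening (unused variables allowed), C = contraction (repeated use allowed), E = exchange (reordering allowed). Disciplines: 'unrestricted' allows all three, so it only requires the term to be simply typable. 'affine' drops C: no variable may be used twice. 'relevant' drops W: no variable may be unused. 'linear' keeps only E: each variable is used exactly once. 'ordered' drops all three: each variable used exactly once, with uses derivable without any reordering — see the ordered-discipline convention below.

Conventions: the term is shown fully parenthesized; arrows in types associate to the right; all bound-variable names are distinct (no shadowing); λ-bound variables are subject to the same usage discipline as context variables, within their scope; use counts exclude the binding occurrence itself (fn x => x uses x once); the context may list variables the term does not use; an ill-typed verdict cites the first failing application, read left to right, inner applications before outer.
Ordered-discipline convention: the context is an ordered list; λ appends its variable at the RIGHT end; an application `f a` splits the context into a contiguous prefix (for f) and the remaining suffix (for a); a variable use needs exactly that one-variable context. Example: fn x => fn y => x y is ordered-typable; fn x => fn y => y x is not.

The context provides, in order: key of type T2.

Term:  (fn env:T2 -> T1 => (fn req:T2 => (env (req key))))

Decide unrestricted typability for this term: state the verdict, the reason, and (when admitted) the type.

no — the type mismatch rejects it
counts: key=1, env (λ-bound)=1, req (λ-bound)=1
use order (left to right): env, req, key
typing: ill-typed: non-arrow in function slot: T2
summary: ordered ✗ · linear ✗ · affine ✗ · relevant ✗ · unrestricted ✗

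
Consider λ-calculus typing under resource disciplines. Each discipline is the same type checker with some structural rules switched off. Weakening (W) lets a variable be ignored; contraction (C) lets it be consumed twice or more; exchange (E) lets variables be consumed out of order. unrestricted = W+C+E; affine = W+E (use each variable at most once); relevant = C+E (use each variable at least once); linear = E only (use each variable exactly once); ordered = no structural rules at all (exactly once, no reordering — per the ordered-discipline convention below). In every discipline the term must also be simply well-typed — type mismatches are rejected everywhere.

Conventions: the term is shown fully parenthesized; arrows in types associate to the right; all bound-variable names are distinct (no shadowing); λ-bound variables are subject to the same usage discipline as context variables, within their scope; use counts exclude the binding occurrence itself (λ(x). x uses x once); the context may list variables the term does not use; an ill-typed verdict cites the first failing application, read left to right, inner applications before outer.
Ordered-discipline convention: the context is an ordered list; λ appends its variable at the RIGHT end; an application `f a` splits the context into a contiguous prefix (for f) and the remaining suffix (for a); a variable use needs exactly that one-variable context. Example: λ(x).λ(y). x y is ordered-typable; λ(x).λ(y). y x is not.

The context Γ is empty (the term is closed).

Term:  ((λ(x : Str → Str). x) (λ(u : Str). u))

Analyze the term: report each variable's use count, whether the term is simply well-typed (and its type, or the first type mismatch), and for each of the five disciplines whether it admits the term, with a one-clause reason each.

usage: x (bound)=1, u (bound)=1
use order (left to right): x, u
typing: the term checks, with type Str → Str
ordered ✓ (x, u once each; derivable with no W/C/E)
linear ✓ (single use per variable (x, u))
affine ✓ (no duplicate uses among x, u)
relevant ✓ (at least one use each (x, u))
unrestricted ✓ (well-typed at Str → Str; no restrictions here)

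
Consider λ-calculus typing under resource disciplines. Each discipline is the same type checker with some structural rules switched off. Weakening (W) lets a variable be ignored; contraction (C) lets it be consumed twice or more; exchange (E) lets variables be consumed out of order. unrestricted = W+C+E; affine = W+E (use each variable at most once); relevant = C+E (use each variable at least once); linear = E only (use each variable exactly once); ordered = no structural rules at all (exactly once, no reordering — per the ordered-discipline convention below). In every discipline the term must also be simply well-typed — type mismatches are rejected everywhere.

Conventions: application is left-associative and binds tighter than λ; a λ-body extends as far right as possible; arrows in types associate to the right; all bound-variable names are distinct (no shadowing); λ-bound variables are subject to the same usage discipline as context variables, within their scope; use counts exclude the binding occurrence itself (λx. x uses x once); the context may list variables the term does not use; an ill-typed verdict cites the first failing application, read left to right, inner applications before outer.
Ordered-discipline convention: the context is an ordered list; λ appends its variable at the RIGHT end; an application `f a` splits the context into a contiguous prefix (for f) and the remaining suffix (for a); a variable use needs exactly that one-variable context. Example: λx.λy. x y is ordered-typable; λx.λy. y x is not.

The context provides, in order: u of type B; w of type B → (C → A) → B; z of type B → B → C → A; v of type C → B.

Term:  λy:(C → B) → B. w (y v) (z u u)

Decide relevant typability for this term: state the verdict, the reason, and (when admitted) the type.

yes — none of u, w, z, v, y goes unused; term : ((C → B) → B) → B
use counts: u: 2, w: 1, z: 1, v: 1, y [bound]: 1
left-to-right use order: w, y, v, z, u, u
typing: well-typed at ((C → B) → B) → B
summary: ordered ✗; linear ✗; affine ✗; relevant ✓; unrestricted ✓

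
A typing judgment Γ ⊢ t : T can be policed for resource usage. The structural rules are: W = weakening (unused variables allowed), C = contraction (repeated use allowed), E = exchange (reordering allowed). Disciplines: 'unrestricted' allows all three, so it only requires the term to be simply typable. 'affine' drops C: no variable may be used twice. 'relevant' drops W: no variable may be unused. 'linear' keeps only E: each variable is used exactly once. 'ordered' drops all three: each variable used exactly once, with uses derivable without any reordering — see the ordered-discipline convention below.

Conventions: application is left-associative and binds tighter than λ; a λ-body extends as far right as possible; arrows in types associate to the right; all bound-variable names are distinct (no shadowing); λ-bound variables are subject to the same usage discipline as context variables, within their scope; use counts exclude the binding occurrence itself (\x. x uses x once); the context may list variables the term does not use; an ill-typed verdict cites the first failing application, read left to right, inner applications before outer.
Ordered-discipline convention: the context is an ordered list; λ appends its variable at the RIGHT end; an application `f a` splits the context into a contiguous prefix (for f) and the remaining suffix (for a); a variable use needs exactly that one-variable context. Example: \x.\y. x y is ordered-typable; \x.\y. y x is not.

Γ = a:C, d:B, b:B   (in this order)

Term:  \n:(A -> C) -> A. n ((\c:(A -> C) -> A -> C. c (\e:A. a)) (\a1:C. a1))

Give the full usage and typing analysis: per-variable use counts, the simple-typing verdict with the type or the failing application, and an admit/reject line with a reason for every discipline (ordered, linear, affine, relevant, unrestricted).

use counts: a=1; d=0; b=0; n [bound]=1; c [bound]=1; e [bound]=0; a1 [bound]=1
use order (left to right): n, c, a, a1
typing: ill-typed: argument of type C -> C where (A -> C) -> A -> C is required
ordered ✗ (fails simple typing)
linear ✗ (a type mismatch blocks all five)
affine ✗ (the type mismatch rejects it)
relevant ✗ (not simply typable)
unrestricted ✗ (fails simple typing)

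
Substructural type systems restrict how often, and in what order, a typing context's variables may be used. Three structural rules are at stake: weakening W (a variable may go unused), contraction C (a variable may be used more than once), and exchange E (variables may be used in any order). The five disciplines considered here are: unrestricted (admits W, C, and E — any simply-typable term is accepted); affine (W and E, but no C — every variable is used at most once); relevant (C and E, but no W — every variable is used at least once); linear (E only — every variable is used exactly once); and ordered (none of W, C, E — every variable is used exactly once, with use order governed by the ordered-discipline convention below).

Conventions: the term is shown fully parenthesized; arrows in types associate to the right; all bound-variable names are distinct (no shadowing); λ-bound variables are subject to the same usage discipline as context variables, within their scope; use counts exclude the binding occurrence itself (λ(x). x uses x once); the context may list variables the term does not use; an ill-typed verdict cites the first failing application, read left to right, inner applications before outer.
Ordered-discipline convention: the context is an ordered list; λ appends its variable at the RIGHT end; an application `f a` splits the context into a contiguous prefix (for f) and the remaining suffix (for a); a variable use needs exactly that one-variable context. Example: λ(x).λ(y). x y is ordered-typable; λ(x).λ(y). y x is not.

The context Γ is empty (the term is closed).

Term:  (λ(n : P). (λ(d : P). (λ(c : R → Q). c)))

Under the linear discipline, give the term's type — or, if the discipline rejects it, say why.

not well-typed under linear — n, d left unused
counts: n (λ-bound)=0, d (λ-bound)=0, c (λ-bound)=1
left-to-right use order: c
typing: well-typed — term : P → P → (R → Q) → R → Q
across the five disciplines: ordered ✗, linear ✗, affine ✓, relevant ✗, unrestricted ✓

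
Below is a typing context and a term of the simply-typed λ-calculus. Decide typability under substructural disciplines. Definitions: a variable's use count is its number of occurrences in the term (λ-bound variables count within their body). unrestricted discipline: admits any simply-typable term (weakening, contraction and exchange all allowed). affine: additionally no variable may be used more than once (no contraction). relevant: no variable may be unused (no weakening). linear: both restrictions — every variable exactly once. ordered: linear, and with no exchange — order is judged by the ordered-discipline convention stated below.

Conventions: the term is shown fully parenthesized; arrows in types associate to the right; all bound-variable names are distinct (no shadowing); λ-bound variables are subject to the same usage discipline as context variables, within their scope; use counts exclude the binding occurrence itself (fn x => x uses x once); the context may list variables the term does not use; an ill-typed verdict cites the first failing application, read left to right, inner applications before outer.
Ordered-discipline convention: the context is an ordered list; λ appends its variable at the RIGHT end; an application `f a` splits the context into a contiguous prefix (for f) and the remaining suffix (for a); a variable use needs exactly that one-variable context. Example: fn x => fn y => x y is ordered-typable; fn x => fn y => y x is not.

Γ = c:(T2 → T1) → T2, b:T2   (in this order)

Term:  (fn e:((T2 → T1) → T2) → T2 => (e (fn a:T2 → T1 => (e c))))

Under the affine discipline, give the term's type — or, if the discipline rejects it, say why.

not well-typed under affine — needs contraction — e ×2
variable uses: c: 1×, b: 0×, e (bound): 2×, a (bound): 0×
uses in reading order: e, e, c
typing: well-typed at (((T2 → T1) → T2) → T2) → T2
summary: ordered ✗, linear ✗, affine ✗, relevant ✗, unrestricted ✓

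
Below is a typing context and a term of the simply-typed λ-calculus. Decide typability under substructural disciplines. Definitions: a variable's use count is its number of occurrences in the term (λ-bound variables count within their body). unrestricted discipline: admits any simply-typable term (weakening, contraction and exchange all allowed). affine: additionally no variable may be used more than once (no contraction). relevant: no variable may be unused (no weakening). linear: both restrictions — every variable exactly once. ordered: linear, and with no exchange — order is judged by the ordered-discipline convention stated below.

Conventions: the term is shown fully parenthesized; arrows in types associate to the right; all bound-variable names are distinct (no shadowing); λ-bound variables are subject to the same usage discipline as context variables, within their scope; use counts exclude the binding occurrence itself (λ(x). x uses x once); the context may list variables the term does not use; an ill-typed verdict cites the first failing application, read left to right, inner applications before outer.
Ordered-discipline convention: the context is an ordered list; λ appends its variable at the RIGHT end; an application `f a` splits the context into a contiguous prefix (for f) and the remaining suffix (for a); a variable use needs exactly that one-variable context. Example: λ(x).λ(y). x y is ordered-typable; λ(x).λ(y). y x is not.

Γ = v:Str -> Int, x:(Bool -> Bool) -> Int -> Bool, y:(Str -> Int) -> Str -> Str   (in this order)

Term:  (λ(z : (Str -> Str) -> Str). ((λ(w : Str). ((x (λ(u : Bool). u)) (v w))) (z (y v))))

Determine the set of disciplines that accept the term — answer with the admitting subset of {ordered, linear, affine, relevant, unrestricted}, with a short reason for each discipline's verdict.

admitted in: relevant, unrestricted
use counts: v: 2×, x: 1×, y: 1×, z (bound): 1×, w (bound): 1×, u (bound): 1×
use order (left to right): x, u, v, w, z, y, v
typing: well-typed — term : ((Str -> Str) -> Str) -> Bool
ordered: ✗, v ×2 used more than once (contraction)
linear: ✗, v ×2 used more than once (contraction)
affine: ✗, v ×2 used more than once (contraction)
relevant: ✓, none of v, x, y, z, w, u goes unused
unrestricted: ✓, typability at ((Str -> Str) -> Str) -> Bool is all that's needed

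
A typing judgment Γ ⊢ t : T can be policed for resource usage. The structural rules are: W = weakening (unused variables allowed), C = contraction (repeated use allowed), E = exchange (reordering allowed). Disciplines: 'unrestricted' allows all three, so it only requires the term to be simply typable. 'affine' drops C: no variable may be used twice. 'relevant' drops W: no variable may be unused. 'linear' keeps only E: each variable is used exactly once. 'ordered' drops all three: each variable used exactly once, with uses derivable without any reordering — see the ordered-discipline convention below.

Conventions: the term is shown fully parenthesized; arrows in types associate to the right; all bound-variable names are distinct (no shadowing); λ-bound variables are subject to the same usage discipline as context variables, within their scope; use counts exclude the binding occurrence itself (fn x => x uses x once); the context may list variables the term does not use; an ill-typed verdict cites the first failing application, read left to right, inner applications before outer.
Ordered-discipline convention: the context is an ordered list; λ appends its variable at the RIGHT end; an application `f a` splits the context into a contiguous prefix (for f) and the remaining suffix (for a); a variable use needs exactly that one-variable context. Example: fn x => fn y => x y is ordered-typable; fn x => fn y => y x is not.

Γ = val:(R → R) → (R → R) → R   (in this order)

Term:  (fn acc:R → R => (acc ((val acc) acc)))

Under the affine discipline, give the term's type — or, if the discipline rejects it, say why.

not well-typed under affine — uses contraction: acc ×3
use counts: val=1, acc [bound]=3
order of uses: acc, val, acc, acc
typing: the term checks, with type (R → R) → R
per-discipline verdicts: ordered ✗; linear ✗; affine ✗; relevant ✓; unrestricted ✓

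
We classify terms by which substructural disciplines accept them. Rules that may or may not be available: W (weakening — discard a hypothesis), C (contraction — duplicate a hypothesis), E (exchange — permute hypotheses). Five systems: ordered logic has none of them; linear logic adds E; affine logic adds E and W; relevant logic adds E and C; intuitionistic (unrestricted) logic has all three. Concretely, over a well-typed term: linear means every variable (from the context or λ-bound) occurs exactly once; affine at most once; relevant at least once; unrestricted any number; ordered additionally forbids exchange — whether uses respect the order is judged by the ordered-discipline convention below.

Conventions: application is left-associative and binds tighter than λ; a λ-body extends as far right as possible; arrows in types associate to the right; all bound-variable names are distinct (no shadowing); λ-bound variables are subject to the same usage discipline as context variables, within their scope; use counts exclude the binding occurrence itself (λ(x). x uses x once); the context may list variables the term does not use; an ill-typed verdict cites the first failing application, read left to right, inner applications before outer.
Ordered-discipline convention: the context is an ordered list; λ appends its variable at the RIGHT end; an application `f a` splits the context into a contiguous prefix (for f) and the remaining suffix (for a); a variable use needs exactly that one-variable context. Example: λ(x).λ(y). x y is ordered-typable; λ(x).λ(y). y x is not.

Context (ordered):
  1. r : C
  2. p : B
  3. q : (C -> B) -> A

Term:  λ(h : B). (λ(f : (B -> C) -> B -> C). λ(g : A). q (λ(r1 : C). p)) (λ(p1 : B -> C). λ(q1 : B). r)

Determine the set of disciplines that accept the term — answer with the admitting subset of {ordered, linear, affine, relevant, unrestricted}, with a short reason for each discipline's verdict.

admitted in: affine, unrestricted
use counts: r ×1, p ×1, q ×1, h (bound) ×0, f (bound) ×0, g (bound) ×0, r1 (bound) ×0, p1 (bound) ×0, q1 (bound) ×0
use order (left to right): q, p, r
typing: well-typed at B -> A -> A
ordered ✗ (unused: h, f, g, r1, p1, q1 — weakening required)
linear ✗ (unused: h, f, g, r1, p1, q1 — weakening required)
affine ✓ (no duplicate uses among r, p, q, h, f, g, r1, p1, q1)
relevant ✗ (unused: h, f, g, r1, p1, q1 — weakening required)
unrestricted ✓ (typability at B -> A -> A is all that's needed)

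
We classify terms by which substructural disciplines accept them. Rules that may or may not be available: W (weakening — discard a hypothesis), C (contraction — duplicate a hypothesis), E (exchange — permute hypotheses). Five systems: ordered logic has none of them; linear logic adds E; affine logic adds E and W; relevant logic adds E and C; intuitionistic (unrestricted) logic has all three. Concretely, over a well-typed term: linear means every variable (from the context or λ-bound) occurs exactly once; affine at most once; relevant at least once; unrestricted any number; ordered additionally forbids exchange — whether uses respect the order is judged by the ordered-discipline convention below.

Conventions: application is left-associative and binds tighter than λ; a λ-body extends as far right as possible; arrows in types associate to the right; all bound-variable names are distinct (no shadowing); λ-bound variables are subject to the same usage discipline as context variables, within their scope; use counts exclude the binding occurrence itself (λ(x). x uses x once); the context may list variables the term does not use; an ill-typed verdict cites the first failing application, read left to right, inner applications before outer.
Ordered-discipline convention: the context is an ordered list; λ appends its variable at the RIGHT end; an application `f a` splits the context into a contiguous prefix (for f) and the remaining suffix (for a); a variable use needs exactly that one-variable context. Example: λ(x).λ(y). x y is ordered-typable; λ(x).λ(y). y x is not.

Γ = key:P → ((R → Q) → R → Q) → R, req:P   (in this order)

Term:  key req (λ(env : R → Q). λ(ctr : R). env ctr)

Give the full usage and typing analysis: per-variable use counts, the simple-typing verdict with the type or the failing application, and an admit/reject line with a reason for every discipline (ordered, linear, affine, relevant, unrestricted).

counts: key: 1×, req: 1×, env (λ-bound): 1×, ctr (λ-bound): 1×
uses in reading order: key, req, env, ctr
typing: the term checks, with type R
ordered ✓ (key, req, env, ctr: once each, no exchange needed)
linear ✓ (each of key, req, env, ctr used exactly once)
affine ✓ (key, req, env, ctr: no repeats, contraction unneeded)
relevant ✓ (every one of key, req, env, ctr appears)
unrestricted ✓ (simply typable at R; W, C, E all held)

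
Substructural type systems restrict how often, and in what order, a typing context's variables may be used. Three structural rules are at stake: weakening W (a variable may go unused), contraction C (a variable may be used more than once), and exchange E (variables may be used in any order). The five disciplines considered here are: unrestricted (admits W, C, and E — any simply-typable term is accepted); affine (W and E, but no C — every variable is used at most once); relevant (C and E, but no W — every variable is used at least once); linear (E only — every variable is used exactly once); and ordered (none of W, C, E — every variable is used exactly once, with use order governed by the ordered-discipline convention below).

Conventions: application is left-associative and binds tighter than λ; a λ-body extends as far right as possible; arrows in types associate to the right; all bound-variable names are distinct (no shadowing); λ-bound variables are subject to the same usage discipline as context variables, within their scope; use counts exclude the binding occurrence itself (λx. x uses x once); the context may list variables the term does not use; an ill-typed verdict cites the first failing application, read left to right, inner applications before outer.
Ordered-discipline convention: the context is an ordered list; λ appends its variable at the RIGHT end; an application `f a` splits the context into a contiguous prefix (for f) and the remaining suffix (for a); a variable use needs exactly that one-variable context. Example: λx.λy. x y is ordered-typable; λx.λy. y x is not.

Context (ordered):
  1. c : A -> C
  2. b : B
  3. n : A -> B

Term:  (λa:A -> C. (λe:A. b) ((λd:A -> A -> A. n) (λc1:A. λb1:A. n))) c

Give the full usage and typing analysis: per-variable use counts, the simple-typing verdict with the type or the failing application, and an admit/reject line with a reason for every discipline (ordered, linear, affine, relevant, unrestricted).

usage: c=1; b=1; n=2; a (bound)=0; e (bound)=0; d (bound)=0; c1 (bound)=0; b1 (bound)=0
uses in reading order: b, n, n, c
typing: ill-typed: an application expects A -> A -> A but receives A -> A -> A -> B
ordered: ✗ — the type mismatch rejects it
linear: ✗ — not simply typable
affine: ✗ — fails simple typing
relevant: ✗ — a type mismatch blocks all five
unrestricted: ✗ — the type mismatch rejects it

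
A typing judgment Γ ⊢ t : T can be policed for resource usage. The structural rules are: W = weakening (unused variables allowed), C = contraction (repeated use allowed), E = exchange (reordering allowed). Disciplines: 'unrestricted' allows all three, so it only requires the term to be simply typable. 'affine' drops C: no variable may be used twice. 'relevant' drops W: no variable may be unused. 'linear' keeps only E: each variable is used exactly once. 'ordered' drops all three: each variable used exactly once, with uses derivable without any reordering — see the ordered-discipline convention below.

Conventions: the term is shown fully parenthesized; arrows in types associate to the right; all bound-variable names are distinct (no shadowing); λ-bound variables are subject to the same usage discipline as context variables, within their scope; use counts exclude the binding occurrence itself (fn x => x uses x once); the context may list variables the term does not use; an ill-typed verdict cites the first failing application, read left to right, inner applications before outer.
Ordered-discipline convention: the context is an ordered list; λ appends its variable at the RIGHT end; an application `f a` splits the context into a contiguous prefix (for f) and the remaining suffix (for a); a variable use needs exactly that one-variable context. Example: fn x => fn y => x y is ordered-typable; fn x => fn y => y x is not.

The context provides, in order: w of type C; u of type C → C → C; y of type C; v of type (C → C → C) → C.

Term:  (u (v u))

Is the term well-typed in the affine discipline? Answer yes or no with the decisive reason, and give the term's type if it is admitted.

no — u ×2 used more than once (contraction)
usage: w ×0; u ×2; y ×0; v ×1
left-to-right use order: u, v, u
typing: well-typed — term : C → C
summary: ordered ✗, linear ✗, affine ✗, relevant ✗, unrestricted ✓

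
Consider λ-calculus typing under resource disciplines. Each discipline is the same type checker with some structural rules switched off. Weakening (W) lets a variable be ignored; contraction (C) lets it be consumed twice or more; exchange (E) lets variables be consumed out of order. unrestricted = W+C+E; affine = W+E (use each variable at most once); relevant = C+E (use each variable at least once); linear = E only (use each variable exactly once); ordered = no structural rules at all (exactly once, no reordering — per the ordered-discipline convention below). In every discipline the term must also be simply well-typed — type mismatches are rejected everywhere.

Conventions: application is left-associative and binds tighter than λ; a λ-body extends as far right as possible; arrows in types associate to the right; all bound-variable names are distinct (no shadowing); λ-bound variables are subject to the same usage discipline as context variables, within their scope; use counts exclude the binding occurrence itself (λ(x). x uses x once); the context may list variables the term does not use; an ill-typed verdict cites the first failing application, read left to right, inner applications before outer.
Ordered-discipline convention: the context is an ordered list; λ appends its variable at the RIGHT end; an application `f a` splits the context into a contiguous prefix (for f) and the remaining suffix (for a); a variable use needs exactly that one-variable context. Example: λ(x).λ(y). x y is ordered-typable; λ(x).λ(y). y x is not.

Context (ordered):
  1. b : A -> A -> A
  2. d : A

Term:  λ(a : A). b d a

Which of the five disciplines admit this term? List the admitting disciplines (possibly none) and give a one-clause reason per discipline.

accepted by: ordered, linear, affine, relevant, unrestricted
use counts: b=1, d=1, a (λ-bound)=1
left-to-right use order: b, d, a
typing: well-typed at A -> A
ordered: ✓, b, d, a: once each, no exchange needed
linear: ✓, b, d, a: one use apiece
affine: ✓, at most one use each (b, d, a)
relevant: ✓, b, d, a: all used, weakening unneeded
unrestricted: ✓, well-typed at A -> A; no restrictions here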